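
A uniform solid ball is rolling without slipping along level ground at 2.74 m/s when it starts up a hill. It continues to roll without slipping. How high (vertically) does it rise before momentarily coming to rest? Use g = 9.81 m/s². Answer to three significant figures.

h ≈ 0.536 m

With I = (2/5)MR², the ratio k = I/(MR²) is 0.4.
Pure rolling means v = ωR; then KE = ½Mv² + ½I(v/R)² = ½(1+k)Mv² = (7/10)Mv².
At the top the kinetic energy is zero, so (7/10)Mv₀² = Mgh.
Thus h = (1+k)v₀²/(2g) = 1.4 × 2.74² / (2 × 9.81) ≈ 0.536 m.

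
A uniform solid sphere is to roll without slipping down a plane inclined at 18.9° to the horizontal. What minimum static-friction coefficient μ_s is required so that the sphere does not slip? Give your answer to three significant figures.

μ_min ≈ 0.0978

With I = (2/5)MR², the ratio k = I/(MR²) is 0.4.
Translational: Mg sinθ − f = Ma. Rotational about the CM: fR = Iα = kMRa, so f = kMa.
These give a = g sinθ/(1+k) and the required friction f = kMg sinθ/(1+k).
With N = Mg cosθ, the no-slip condition f ≤ μN gives μ_min = f/N = k tanθ/(1+k).
μ_min = 0.4 × tan18.9° / 1.4 ≈ 0.0978.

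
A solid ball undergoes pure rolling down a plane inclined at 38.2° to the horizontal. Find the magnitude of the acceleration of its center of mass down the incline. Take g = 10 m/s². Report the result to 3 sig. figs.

a ≈ 4.42 m/s²

With I = (2/5)MR², the ratio k = I/(MR²) is 0.4.
Along the incline Mg sinθ − f = Ma, and torque about the center fR = Iα = kMR²(a/R) gives f = kMa.
Eliminating f: Mg sinθ = (1+k)Ma, so a = g sinθ/(1+k) = 10 × sin38.2° / 1.4 ≈ 4.42 m/s².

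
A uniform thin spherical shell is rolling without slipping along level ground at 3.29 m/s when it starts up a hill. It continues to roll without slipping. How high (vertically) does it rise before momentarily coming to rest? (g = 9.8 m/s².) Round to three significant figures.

h ≈ 0.920 m

Here I = (2/3)MR², so the shape factor k = I/(MR²) = 2/3.
The rolling condition ω = v/R makes the rotational term ½I(v/R)² = ½kMv², so KE_total = ½(1+k)Mv² = (5/6)Mv².
At the top the kinetic energy is zero, so (5/6)Mv₀² = Mgh.
Thus h = (1+k)v₀²/(2g) = 1.667 × 3.29² / (2 × 9.8) ≈ 0.920 m.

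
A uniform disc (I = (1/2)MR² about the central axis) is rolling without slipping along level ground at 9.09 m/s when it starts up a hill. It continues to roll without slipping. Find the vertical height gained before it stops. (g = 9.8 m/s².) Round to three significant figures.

h ≈ 6.32 m

With I = (1/2)MR², the ratio k = I/(MR²) is 0.5.
The rolling condition ω = v/R makes the rotational term ½I(v/R)² = ½kMv², so KE_total = ½(1+k)Mv² = (3/4)Mv².
All of this converts to potential energy at the highest point: (3/4)Mv₀² = Mgh.
Thus h = (1+k)v₀²/(2g) = 1.5 × 9.09² / (2 × 9.8) ≈ 6.32 m.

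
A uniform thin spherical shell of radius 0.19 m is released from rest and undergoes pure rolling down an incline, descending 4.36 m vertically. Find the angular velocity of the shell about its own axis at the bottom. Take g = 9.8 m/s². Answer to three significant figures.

With I = (2/3)MR², the ratio k = I/(MR²) is 2/3.
Rolling without slipping gives ω = v/R, so the total kinetic energy is ½Mv² + ½Iω² = ½(1+k)Mv² = (5/6)Mv².
Energy conservation Mgh = ½(1+k)Mv² gives v = √(2gh/(1+k)) = √(2 × 9.8 × 4.36 / 1.667) = 7.161 m/s.
Then ω = v/R = 7.161 / 0.19 ≈ 37.7 rad/s.

ω ≈ 37.7 rad/s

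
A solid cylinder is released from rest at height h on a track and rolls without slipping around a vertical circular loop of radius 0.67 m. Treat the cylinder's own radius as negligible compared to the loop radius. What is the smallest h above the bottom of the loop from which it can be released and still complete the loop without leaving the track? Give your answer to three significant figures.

For this body I = (1/2)MR², i.e. k = I/(MR²) = 0.5.
At the top of the loop, the minimum-contact condition is Mg = Mv_top²/r, so v_top² = gr.
With ω = v/R, the kinetic energy at speed v is ½(1+k)Mv² = (3/4)Mv².
Energy conservation from release (height h) to the top (height 2r): Mgh = Mg(2r) + (3/4)M·gr.
Thus h_min = 2r + (1+k)r/2 = r(2 + 1.5/2) = 0.67 × 2.75 ≈ 1.84 m.

h_min ≈ 1.84 m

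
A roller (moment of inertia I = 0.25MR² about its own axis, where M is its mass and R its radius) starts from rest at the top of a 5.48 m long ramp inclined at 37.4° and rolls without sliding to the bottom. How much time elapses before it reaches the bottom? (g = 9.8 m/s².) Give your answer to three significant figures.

With I = 0.25MR², the ratio k = I/(MR²) is 0.25.
Translational: Mg sinθ − f = Ma. Rotational about the CM: fR = Iα = kMRa, so f = kMa.
Hence a = g sinθ/(1+k) = 9.8×sin37.4°/1.25 = 4.762 m/s².
Starting from rest, L = ½at², so t = √(2L/a) = √(2×5.48/4.762) ≈ 1.52 s.

t ≈ 1.52 s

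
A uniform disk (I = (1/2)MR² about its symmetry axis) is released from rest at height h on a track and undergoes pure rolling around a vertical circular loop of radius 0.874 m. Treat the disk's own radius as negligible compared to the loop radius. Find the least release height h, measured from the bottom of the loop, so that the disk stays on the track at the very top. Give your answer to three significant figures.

The moment of inertia is (1/2)MR², giving k ≡ I/(MR²) = 0.5.
At the top of the loop, the minimum-contact condition is Mg = Mv_top²/r, so v_top² = gr.
With ω = v/R, the kinetic energy at speed v is ½(1+k)Mv² = (3/4)Mv².
Energy conservation from release (height h) to the top (height 2r): Mgh = Mg(2r) + (3/4)M·gr.
Thus h_min = 2r + (1+k)r/2 = r(2 + 1.5/2) = 0.874 × 2.75 ≈ 2.40 m.

h_min ≈ 2.40 m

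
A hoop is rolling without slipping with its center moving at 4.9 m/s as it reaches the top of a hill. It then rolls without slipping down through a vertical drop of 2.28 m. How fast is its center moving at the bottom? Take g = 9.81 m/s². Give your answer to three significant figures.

For this body I = MR², i.e. k = I/(MR²) = 1.
Rolling without slipping gives ω = v/R, so the total kinetic energy is ½Mv² + ½Iω² = ½(1+k)Mv² = Mv².
Conserving energy between top and bottom: Mv² = Mv₀² + Mgh, hence v² = v₀² + 2gh/(1+k).
v = √(4.9² + 2×9.81×2.28/2) = √46.38 ≈ 6.81 m/s.

v ≈ 6.81 m/s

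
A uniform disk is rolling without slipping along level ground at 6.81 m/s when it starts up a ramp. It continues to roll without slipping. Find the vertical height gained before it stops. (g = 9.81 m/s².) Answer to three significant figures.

h ≈ 3.55 m

Here I = (1/2)MR², so the shape factor k = I/(MR²) = 0.5.
Rolling without slipping gives ω = v/R, so the total kinetic energy is ½Mv² + ½Iω² = ½(1+k)Mv² = (3/4)Mv².
At the top the kinetic energy is zero, so (3/4)Mv₀² = Mgh.
Thus h = (1+k)v₀²/(2g) = 1.5 × 6.81² / (2 × 9.81) ≈ 3.55 m.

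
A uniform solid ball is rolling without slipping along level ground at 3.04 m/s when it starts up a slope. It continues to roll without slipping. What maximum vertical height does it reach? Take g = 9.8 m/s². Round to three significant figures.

For this body I = (2/5)MR², i.e. k = I/(MR²) = 0.4.
Rolling without slipping gives ω = v/R, so the total kinetic energy is ½Mv² + ½Iω² = ½(1+k)Mv² = (7/10)Mv².
All of this converts to potential energy at the highest point: (7/10)Mv₀² = Mgh.
Thus h = (1+k)v₀²/(2g) = 1.4 × 3.04² / (2 × 9.8) ≈ 0.660 m.

h ≈ 0.660 m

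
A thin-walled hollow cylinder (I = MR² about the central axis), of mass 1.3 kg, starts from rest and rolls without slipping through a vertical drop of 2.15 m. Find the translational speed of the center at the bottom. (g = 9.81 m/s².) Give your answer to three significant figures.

v ≈ 4.59 m/s

With I = MR², the ratio k = I/(MR²) is 1.
Since it rolls without slipping, ω = v/R and KE = ½Mv² + ½Iω² = ½(1+k)Mv² = Mv².
Setting Mgh = Mv² gives v = √(2gh/(1+k)) = √(2·9.81·2.15/2) ≈ 4.59 m/s.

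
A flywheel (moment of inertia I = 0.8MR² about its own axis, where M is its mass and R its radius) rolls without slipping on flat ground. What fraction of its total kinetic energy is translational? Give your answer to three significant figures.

fraction ≈ 0.556

For this body I = 0.8MR², i.e. k = I/(MR²) = 0.8.
With ω = v/R, KE_trans = ½Mv² and KE_rot = ½Iω² = ½kMv², so KE_total = ½(1+k)Mv².
The translational fraction is therefore 1/(1+k) = 1/1.8 ≈ 0.556.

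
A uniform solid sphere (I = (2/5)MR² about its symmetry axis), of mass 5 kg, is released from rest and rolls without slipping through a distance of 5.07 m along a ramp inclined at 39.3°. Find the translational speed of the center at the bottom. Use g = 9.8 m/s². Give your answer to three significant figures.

The moment of inertia is (2/5)MR², giving k ≡ I/(MR²) = 0.4.
Since it rolls without slipping, ω = v/R and KE = ½Mv² + ½Iω² = ½(1+k)Mv² = (7/10)Mv².
The vertical drop is h = L sinθ = 5.07 × sin39.3° = 3.211 m.
Setting Mgh = (7/10)Mv² gives v = √(2gh/(1+k)) = √(2·9.8·3.211/1.4) ≈ 6.71 m/s.

v ≈ 6.71 m/s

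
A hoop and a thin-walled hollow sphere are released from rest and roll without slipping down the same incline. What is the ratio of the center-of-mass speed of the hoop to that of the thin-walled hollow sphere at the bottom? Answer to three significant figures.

Each satisfies Mgh = ½(1+k)Mv² with k = I/(MR²), so v ∝ 1/√(1+k).
For the hoop k = 1; for the thin-walled hollow sphere k = 2/3.
v₁/v₂ = √((1+k₂)/(1+k₁)) = √(1.667/2) ≈ 0.913.

v_ratio ≈ 0.913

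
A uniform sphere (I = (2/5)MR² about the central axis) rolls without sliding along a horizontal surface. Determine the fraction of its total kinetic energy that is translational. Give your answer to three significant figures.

fraction ≈ 0.714

For this body I = (2/5)MR², i.e. k = I/(MR²) = 0.4.
With ω = v/R, KE_trans = ½Mv² and KE_rot = ½Iω² = ½kMv², so KE_total = ½(1+k)Mv².
The translational fraction is therefore 1/(1+k) = 1/1.4 ≈ 0.714.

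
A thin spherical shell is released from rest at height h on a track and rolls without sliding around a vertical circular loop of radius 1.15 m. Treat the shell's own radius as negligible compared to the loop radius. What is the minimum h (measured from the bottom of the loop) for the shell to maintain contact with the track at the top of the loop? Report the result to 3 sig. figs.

Here I = (2/3)MR², so the shape factor k = I/(MR²) = 2/3.
At the top of the loop, the minimum-contact condition is Mg = Mv_top²/r, so v_top² = gr.
With ω = v/R, the kinetic energy at speed v is ½(1+k)Mv² = (5/6)Mv².
Energy conservation from release (height h) to the top (height 2r): Mgh = Mg(2r) + (5/6)M·gr.
Thus h_min = 2r + (1+k)r/2 = r(2 + 1.667/2) = 1.15 × 2.833 ≈ 3.26 m.

h_min ≈ 3.26 m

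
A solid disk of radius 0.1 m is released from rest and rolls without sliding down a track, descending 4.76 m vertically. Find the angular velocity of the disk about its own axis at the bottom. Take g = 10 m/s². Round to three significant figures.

ω ≈ 79.7 rad/s

With I = (1/2)MR², the ratio k = I/(MR²) is 0.5.
Rolling without slipping gives ω = v/R, so the total kinetic energy is ½Mv² + ½Iω² = ½(1+k)Mv² = (3/4)Mv².
Energy conservation Mgh = ½(1+k)Mv² gives v = √(2gh/(1+k)) = √(2 × 10 × 4.76 / 1.5) = 7.967 m/s.
Then ω = v/R = 7.967 / 0.1 ≈ 79.7 rad/s.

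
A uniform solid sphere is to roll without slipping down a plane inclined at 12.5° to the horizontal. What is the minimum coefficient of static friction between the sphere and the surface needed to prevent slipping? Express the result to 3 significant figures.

μ_min ≈ 0.0633

Here I = (2/5)MR², so the shape factor k = I/(MR²) = 0.4.
Translational: Mg sinθ − f = Ma. Rotational about the CM: fR = Iα = kMRa, so f = kMa.
These give a = g sinθ/(1+k) and the required friction f = kMg sinθ/(1+k).
The normal force is N = Mg cosθ, so μ_min = f/N = k tanθ/(1+k).
μ_min = 0.4 × tan12.5° / 1.4 ≈ 0.0633.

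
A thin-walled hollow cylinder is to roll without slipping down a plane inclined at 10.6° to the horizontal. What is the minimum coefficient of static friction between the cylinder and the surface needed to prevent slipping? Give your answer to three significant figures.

The moment of inertia is MR², giving k ≡ I/(MR²) = 1.
Translational: Mg sinθ − f = Ma. Rotational about the CM: fR = Iα = kMRa, so f = kMa.
These give a = g sinθ/(1+k) and the required friction f = kMg sinθ/(1+k).
With N = Mg cosθ, the no-slip condition f ≤ μN gives μ_min = f/N = k tanθ/(1+k).
μ_min = 1 × tan10.6° / 2 ≈ 0.0936.

μ_min ≈ 0.0936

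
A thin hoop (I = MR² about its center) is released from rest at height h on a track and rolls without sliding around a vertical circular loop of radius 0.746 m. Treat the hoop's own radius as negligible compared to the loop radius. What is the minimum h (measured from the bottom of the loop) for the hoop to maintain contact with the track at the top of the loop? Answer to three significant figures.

h_min ≈ 2.24 m

Here I = MR², so the shape factor k = I/(MR²) = 1.
At the top of the loop, the minimum-contact condition is Mg = Mv_top²/r, so v_top² = gr.
With ω = v/R, the kinetic energy at speed v is ½(1+k)Mv² = Mv².
Energy conservation from release (height h) to the top (height 2r): Mgh = Mg(2r) + M·gr.
Thus h_min = 2r + (1+k)r/2 = r(2 + 2/2) = 0.746 × 3 ≈ 2.24 m.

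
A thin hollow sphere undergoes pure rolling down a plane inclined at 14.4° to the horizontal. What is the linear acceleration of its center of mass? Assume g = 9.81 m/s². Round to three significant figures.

The moment of inertia is (2/3)MR², giving k ≡ I/(MR²) = 2/3.
Along the incline Mg sinθ − f = Ma, and torque about the center fR = Iα = kMR²(a/R) gives f = kMa.
Eliminating f: Mg sinθ = (1+k)Ma, so a = g sinθ/(1+k) = 9.81 × sin14.4° / 1.667 ≈ 1.46 m/s².

a ≈ 1.46 m/s²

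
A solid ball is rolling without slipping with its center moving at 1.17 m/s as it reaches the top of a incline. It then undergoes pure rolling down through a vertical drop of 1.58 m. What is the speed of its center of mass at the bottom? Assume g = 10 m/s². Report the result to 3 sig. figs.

For this body I = (2/5)MR², i.e. k = I/(MR²) = 0.4.
Since it rolls without slipping, ω = v/R and KE = ½Mv² + ½Iω² = ½(1+k)Mv² = (7/10)Mv².
Energy conservation: (7/10)Mv₀² + Mgh = (7/10)Mv², so v² = v₀² + 2gh/(1+k).
v = √(1.17² + 2×10×1.58/1.4) = √23.94 ≈ 4.89 m/s.

v ≈ 4.89 m/s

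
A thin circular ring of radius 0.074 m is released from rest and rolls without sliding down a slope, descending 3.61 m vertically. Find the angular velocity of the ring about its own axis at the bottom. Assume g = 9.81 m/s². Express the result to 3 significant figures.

ω ≈ 80.4 rad/s

Here I = MR², so the shape factor k = I/(MR²) = 1.
The rolling condition ω = v/R makes the rotational term ½I(v/R)² = ½kMv², so KE_total = ½(1+k)Mv² = Mv².
Energy conservation Mgh = ½(1+k)Mv² gives v = √(2gh/(1+k)) = √(2 × 9.81 × 3.61 / 2) = 5.951 m/s.
Then ω = v/R = 5.951 / 0.074 ≈ 80.4 rad/s.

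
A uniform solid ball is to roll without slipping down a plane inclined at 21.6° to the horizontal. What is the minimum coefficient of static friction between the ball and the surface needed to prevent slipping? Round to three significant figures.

The moment of inertia is (2/5)MR², giving k ≡ I/(MR²) = 0.4.
Newton's second law down the slope: Mg sinθ − f = Ma. The torque equation fR = Iα (with α = a/R) gives f = kMa.
These give a = g sinθ/(1+k) and the required friction f = kMg sinθ/(1+k).
The normal force is N = Mg cosθ, so μ_min = f/N = k tanθ/(1+k).
μ_min = 0.4 × tan21.6° / 1.4 ≈ 0.113.

μ_min ≈ 0.113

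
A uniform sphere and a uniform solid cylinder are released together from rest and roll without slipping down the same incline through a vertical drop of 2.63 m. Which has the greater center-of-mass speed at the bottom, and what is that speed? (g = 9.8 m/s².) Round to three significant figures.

For rolling without slipping, Mgh = ½(1+k)Mv² where k = I/(MR²), so v = √(2gh/(1+k)).
Uniform sphere: k = 0.4, giving v = √(2×9.8×2.63/1.4) = 6.068 m/s.
Uniform solid cylinder: k = 0.5, giving v = √(2×9.8×2.63/1.5) = 5.862 m/s.
The smaller k wins: the uniform sphere, at ≈ 6.07 m/s.

the uniform sphere, at v ≈ 6.07 m/s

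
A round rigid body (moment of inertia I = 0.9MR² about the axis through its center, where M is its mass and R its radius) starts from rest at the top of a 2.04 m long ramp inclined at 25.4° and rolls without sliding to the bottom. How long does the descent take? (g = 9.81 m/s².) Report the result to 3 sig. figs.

t ≈ 1.36 s

For this body I = 0.9MR², i.e. k = I/(MR²) = 0.9.
Translational: Mg sinθ − f = Ma. Rotational about the CM: fR = Iα = kMRa, so f = kMa.
Hence a = g sinθ/(1+k) = 9.81×sin25.4°/1.9 = 2.215 m/s².
With constant a from rest, t = √(2L/a) = √(2·2.04/2.215) ≈ 1.36 s.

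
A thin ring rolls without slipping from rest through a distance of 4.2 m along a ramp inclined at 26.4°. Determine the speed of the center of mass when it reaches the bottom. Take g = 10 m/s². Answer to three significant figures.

For this body I = MR², i.e. k = I/(MR²) = 1.
Since it rolls without slipping, ω = v/R and KE = ½Mv² + ½Iω² = ½(1+k)Mv² = Mv².
The vertical drop is h = L sinθ = 4.2 × sin26.4° = 1.867 m.
Setting Mgh = Mv² gives v = √(2gh/(1+k)) = √(2·10·1.867/2) ≈ 4.32 m/s.

v ≈ 4.32 m/s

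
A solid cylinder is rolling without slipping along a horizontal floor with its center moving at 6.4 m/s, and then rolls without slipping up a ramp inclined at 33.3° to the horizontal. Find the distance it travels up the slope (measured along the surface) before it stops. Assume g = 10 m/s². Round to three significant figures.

With I = (1/2)MR², the ratio k = I/(MR²) is 0.5.
Since it rolls without slipping, ω = v/R and KE = ½Mv² + ½Iω² = ½(1+k)Mv² = (3/4)Mv².
Setting this equal to Mgh gives the vertical rise h = (1+k)v₀²/(2g) = 1.5×6.4²/(2×10) = 3.072 m.
The distance along the slope is d = h/sinθ = 3.072/sin33.3° ≈ 5.60 m.

d ≈ 5.60 m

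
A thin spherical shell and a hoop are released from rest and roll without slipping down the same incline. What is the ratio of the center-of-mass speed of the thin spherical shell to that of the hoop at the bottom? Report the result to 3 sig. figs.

Each satisfies Mgh = ½(1+k)Mv² with k = I/(MR²), so v ∝ 1/√(1+k).
For the thin spherical shell k = 2/3; for the hoop k = 1.
v₁/v₂ = √((1+k₂)/(1+k₁)) = √(2/1.667) ≈ 1.10.

v_ratio ≈ 1.10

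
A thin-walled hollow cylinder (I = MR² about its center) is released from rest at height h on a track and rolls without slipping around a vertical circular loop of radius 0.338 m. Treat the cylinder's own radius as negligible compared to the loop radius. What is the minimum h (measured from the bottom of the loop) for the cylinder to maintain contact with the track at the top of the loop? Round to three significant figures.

With I = MR², the ratio k = I/(MR²) is 1.
At the top, contact is just lost when gravity alone supplies the centripetal force: Mg = Mv_top²/r, i.e. v_top² = gr.
With ω = v/R, the kinetic energy at speed v is ½(1+k)Mv² = Mv².
Energy conservation from release (height h) to the top (height 2r): Mgh = Mg(2r) + M·gr.
Thus h_min = 2r + (1+k)r/2 = r(2 + 2/2) = 0.338 × 3 ≈ 1.01 m.

h_min ≈ 1.01 m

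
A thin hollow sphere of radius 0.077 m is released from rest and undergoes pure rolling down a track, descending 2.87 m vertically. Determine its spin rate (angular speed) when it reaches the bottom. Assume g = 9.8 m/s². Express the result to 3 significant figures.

ω ≈ 75.4 rad/s

Here I = (2/3)MR², so the shape factor k = I/(MR²) = 2/3.
Rolling without slipping gives ω = v/R, so the total kinetic energy is ½Mv² + ½Iω² = ½(1+k)Mv² = (5/6)Mv².
Energy conservation Mgh = ½(1+k)Mv² gives v = √(2gh/(1+k)) = √(2 × 9.8 × 2.87 / 1.667) = 5.81 m/s.
The angular speed follows from ω = v/R = 5.81/0.077 ≈ 75.4 rad/s.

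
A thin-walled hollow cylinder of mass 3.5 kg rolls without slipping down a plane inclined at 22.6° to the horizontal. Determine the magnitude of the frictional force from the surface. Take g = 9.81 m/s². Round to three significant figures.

f ≈ 6.60 N

With I = MR², the ratio k = I/(MR²) is 1.
Newton's second law down the slope: Mg sinθ − f = Ma. The torque equation fR = Iα (with α = a/R) gives f = kMa.
Combining, a = g sinθ/(1+k) and f = kMa = kMg sinθ/(1+k).
f = 1 × 3.5 × 9.81 × sin22.6° / 2 ≈ 6.60 N.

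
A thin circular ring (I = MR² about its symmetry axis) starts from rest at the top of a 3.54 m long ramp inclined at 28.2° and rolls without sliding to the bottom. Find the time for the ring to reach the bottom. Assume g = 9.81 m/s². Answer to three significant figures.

t ≈ 1.75 s

With I = MR², the ratio k = I/(MR²) is 1.
Translational: Mg sinθ − f = Ma. Rotational about the CM: fR = Iα = kMRa, so f = kMa.
Hence a = g sinθ/(1+k) = 9.81×sin28.2°/2 = 2.318 m/s².
Starting from rest, L = ½at², so t = √(2L/a) = √(2×3.54/2.318) ≈ 1.75 s.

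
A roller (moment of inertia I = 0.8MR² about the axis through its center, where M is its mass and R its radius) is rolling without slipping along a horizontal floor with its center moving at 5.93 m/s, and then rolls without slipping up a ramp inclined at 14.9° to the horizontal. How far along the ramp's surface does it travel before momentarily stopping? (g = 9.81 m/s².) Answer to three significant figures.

For this body I = 0.8MR², i.e. k = I/(MR²) = 0.8.
Since it rolls without slipping, ω = v/R and KE = ½Mv² + ½Iω² = ½(1+k)Mv² = (9/10)Mv².
Setting this equal to Mgh gives the vertical rise h = (1+k)v₀²/(2g) = 1.8×5.93²/(2×9.81) = 3.226 m.
The distance along the slope is d = h/sinθ = 3.226/sin14.9° ≈ 12.5 m.

d ≈ 12.5 m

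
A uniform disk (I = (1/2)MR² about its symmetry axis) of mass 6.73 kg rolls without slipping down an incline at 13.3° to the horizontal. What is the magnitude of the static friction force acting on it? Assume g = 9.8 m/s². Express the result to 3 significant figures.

f ≈ 5.06 N

The moment of inertia is (1/2)MR², giving k ≡ I/(MR²) = 0.5.
Newton's second law down the slope: Mg sinθ − f = Ma. The torque equation fR = Iα (with α = a/R) gives f = kMa.
Combining, a = g sinθ/(1+k) and f = kMa = kMg sinθ/(1+k).
f = 0.5 × 6.73 × 9.8 × sin13.3° / 1.5 ≈ 5.06 N.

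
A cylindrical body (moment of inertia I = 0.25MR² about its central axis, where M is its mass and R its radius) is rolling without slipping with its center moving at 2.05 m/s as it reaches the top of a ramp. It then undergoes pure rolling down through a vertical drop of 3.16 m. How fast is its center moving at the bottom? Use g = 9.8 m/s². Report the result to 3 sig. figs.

For this body I = 0.25MR², i.e. k = I/(MR²) = 0.25.
Since it rolls without slipping, ω = v/R and KE = ½Mv² + ½Iω² = ½(1+k)Mv² = (5/8)Mv².
Conserving energy between top and bottom: (5/8)Mv² = (5/8)Mv₀² + Mgh, hence v² = v₀² + 2gh/(1+k).
v = √(2.05² + 2×9.8×3.16/1.25) = √53.75 ≈ 7.33 m/s.

v ≈ 7.33 m/s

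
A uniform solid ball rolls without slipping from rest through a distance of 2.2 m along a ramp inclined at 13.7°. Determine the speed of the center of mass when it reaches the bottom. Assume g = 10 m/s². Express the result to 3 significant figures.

v ≈ 2.73 m/s

Here I = (2/5)MR², so the shape factor k = I/(MR²) = 0.4.
Pure rolling means v = ωR; then KE = ½Mv² + ½I(v/R)² = ½(1+k)Mv² = (7/10)Mv².
The vertical drop is h = L sinθ = 2.2 × sin13.7° = 0.521 m.
Setting Mgh = (7/10)Mv² gives v = √(2gh/(1+k)) = √(2·10·0.521/1.4) ≈ 2.73 m/s.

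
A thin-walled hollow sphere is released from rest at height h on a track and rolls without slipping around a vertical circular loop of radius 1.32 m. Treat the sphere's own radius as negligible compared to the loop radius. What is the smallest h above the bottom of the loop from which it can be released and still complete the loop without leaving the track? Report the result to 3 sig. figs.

For this body I = (2/3)MR², i.e. k = I/(MR²) = 2/3.
At the top, contact is just lost when gravity alone supplies the centripetal force: Mg = Mv_top²/r, i.e. v_top² = gr.
With ω = v/R, the kinetic energy at speed v is ½(1+k)Mv² = (5/6)Mv².
Energy conservation from release (height h) to the top (height 2r): Mgh = Mg(2r) + (5/6)M·gr.
Thus h_min = 2r + (1+k)r/2 = r(2 + 1.667/2) = 1.32 × 2.833 ≈ 3.74 m.

h_min ≈ 3.74 m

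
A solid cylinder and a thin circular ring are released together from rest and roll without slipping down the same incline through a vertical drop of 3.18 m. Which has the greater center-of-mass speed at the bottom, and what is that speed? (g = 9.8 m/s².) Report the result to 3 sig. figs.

For rolling without slipping, Mgh = ½(1+k)Mv² where k = I/(MR²), so v = √(2gh/(1+k)).
Solid cylinder: k = 0.5, giving v = √(2×9.8×3.18/1.5) = 6.446 m/s.
Thin circular ring: k = 1, giving v = √(2×9.8×3.18/2) = 5.582 m/s.
The smaller k wins: the solid cylinder, at ≈ 6.45 m/s.

the solid cylinder, at v ≈ 6.45 m/s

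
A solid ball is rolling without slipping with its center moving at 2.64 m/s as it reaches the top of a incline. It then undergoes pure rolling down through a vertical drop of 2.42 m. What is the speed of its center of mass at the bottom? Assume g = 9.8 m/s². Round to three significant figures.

With I = (2/5)MR², the ratio k = I/(MR²) is 0.4.
Pure rolling means v = ωR; then KE = ½Mv² + ½I(v/R)² = ½(1+k)Mv² = (7/10)Mv².
Conserving energy between top and bottom: (7/10)Mv² = (7/10)Mv₀² + Mgh, hence v² = v₀² + 2gh/(1+k).
v = √(2.64² + 2×9.8×2.42/1.4) = √40.85 ≈ 6.39 m/s.

v ≈ 6.39 m/s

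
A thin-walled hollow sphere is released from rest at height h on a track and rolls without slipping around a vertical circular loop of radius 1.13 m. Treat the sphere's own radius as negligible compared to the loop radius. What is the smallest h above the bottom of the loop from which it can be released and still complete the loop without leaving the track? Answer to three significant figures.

For this body I = (2/3)MR², i.e. k = I/(MR²) = 2/3.
At the top, contact is just lost when gravity alone supplies the centripetal force: Mg = Mv_top²/r, i.e. v_top² = gr.
With ω = v/R, the kinetic energy at speed v is ½(1+k)Mv² = (5/6)Mv².
Energy conservation from release (height h) to the top (height 2r): Mgh = Mg(2r) + (5/6)M·gr.
Thus h_min = 2r + (1+k)r/2 = r(2 + 1.667/2) = 1.13 × 2.833 ≈ 3.20 m.

h_min ≈ 3.20 m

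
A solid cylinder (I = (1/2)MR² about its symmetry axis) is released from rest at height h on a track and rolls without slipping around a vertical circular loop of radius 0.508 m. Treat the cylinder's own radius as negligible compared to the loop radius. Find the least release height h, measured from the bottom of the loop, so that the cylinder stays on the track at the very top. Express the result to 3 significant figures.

h_min ≈ 1.40 m

Here I = (1/2)MR², so the shape factor k = I/(MR²) = 0.5.
At the top of the loop, the minimum-contact condition is Mg = Mv_top²/r, so v_top² = gr.
With ω = v/R, the kinetic energy at speed v is ½(1+k)Mv² = (3/4)Mv².
Energy conservation from release (height h) to the top (height 2r): Mgh = Mg(2r) + (3/4)M·gr.
Thus h_min = 2r + (1+k)r/2 = r(2 + 1.5/2) = 0.508 × 2.75 ≈ 1.40 m.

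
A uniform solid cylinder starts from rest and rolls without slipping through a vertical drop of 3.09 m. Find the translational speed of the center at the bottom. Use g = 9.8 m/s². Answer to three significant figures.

With I = (1/2)MR², the ratio k = I/(MR²) is 0.5.
Since it rolls without slipping, ω = v/R and KE = ½Mv² + ½Iω² = ½(1+k)Mv² = (3/4)Mv².
Energy conservation: Mgh = (3/4)Mv², so v = √(2gh/(1+k)) = √(2 × 9.8 × 3.09 / 1.5) ≈ 6.35 m/s.

v ≈ 6.35 m/s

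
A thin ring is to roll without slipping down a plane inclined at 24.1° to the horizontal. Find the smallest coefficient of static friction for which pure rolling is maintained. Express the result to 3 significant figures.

μ_min ≈ 0.224

With I = MR², the ratio k = I/(MR²) is 1.
Along the incline Mg sinθ − f = Ma, and torque about the center fR = Iα = kMR²(a/R) gives f = kMa.
These give a = g sinθ/(1+k) and the required friction f = kMg sinθ/(1+k).
With N = Mg cosθ, the no-slip condition f ≤ μN gives μ_min = f/N = k tanθ/(1+k).
μ_min = 1 × tan24.1° / 2 ≈ 0.224.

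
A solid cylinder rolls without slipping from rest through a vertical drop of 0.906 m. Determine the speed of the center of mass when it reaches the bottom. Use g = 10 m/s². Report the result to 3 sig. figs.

For this body I = (1/2)MR², i.e. k = I/(MR²) = 0.5.
Since it rolls without slipping, ω = v/R and KE = ½Mv² + ½Iω² = ½(1+k)Mv² = (3/4)Mv².
Setting Mgh = (3/4)Mv² gives v = √(2gh/(1+k)) = √(2·10·0.906/1.5) ≈ 3.48 m/s.

v ≈ 3.48 m/s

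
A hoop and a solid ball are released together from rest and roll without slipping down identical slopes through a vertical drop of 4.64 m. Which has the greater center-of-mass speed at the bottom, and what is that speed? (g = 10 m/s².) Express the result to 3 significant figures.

the solid ball, at v ≈ 8.14 m/s

For rolling without slipping, Mgh = ½(1+k)Mv² where k = I/(MR²), so v = √(2gh/(1+k)).
Hoop: k = 1, giving v = √(2×10×4.64/2) = 6.812 m/s.
Solid ball: k = 0.4, giving v = √(2×10×4.64/1.4) = 8.142 m/s.
The smaller k wins: the solid ball, at ≈ 8.14 m/s.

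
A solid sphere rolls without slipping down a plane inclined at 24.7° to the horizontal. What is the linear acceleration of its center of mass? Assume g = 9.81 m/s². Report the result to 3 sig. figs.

The moment of inertia is (2/5)MR², giving k ≡ I/(MR²) = 0.4.
Along the incline Mg sinθ − f = Ma, and torque about the center fR = Iα = kMR²(a/R) gives f = kMa.
Eliminating f: Mg sinθ = (1+k)Ma, so a = g sinθ/(1+k) = 9.81 × sin24.7° / 1.4 ≈ 2.93 m/s².

a ≈ 2.93 m/s²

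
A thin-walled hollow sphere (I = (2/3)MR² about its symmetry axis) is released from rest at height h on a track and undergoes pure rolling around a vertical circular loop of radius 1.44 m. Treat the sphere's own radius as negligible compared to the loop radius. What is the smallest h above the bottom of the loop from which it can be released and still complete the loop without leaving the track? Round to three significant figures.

h_min ≈ 4.08 m

Here I = (2/3)MR², so the shape factor k = I/(MR²) = 2/3.
At the top, contact is just lost when gravity alone supplies the centripetal force: Mg = Mv_top²/r, i.e. v_top² = gr.
With ω = v/R, the kinetic energy at speed v is ½(1+k)Mv² = (5/6)Mv².
Energy conservation from release (height h) to the top (height 2r): Mgh = Mg(2r) + (5/6)M·gr.
Thus h_min = 2r + (1+k)r/2 = r(2 + 1.667/2) = 1.44 × 2.833 ≈ 4.08 m.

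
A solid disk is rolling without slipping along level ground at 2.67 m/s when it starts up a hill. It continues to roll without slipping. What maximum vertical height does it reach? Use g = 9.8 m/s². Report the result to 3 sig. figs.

h ≈ 0.546 m

With I = (1/2)MR², the ratio k = I/(MR²) is 0.5.
Pure rolling means v = ωR; then KE = ½Mv² + ½I(v/R)² = ½(1+k)Mv² = (3/4)Mv².
At the top the kinetic energy is zero, so (3/4)Mv₀² = Mgh.
Thus h = (1+k)v₀²/(2g) = 1.5 × 2.67² / (2 × 9.8) ≈ 0.546 m.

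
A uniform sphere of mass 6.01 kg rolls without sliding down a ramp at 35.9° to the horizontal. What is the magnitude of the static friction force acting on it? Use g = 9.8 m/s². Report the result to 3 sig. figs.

Here I = (2/5)MR², so the shape factor k = I/(MR²) = 0.4.
Along the incline Mg sinθ − f = Ma, and torque about the center fR = Iα = kMR²(a/R) gives f = kMa.
Combining, a = g sinθ/(1+k) and f = kMa = kMg sinθ/(1+k).
f = 0.4 × 6.01 × 9.8 × sin35.9° / 1.4 ≈ 9.87 N.

f ≈ 9.87 N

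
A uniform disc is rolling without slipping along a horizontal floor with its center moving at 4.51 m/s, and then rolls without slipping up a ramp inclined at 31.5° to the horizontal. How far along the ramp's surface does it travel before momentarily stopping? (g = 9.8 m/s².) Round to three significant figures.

Here I = (1/2)MR², so the shape factor k = I/(MR²) = 0.5.
The rolling condition ω = v/R makes the rotational term ½I(v/R)² = ½kMv², so KE_total = ½(1+k)Mv² = (3/4)Mv².
Setting this equal to Mgh gives the vertical rise h = (1+k)v₀²/(2g) = 1.5×4.51²/(2×9.8) = 1.557 m.
Along the incline, d = h/sinθ = 1.557/sin31.5° ≈ 2.98 m.

d ≈ 2.98 m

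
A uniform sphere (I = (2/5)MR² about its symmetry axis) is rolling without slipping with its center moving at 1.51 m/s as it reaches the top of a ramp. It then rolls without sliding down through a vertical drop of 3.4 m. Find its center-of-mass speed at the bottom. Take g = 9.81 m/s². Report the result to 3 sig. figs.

With I = (2/5)MR², the ratio k = I/(MR²) is 0.4.
Pure rolling means v = ωR; then KE = ½Mv² + ½I(v/R)² = ½(1+k)Mv² = (7/10)Mv².
Energy conservation: (7/10)Mv₀² + Mgh = (7/10)Mv², so v² = v₀² + 2gh/(1+k).
v = √(1.51² + 2×9.81×3.4/1.4) = √49.93 ≈ 7.07 m/s.

v ≈ 7.07 m/s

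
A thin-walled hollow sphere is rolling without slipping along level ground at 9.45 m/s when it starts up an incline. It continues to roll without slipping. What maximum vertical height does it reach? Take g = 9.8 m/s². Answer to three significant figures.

h ≈ 7.59 m

The moment of inertia is (2/3)MR², giving k ≡ I/(MR²) = 2/3.
Rolling without slipping gives ω = v/R, so the total kinetic energy is ½Mv² + ½Iω² = ½(1+k)Mv² = (5/6)Mv².
At the top the kinetic energy is zero, so (5/6)Mv₀² = Mgh.
Thus h = (1+k)v₀²/(2g) = 1.667 × 9.45² / (2 × 9.8) ≈ 7.59 m.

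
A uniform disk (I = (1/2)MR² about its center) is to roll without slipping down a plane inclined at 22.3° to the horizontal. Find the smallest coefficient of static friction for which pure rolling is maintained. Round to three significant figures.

μ_min ≈ 0.137

Here I = (1/2)MR², so the shape factor k = I/(MR²) = 0.5.
Along the incline Mg sinθ − f = Ma, and torque about the center fR = Iα = kMR²(a/R) gives f = kMa.
These give a = g sinθ/(1+k) and the required friction f = kMg sinθ/(1+k).
The normal force is N = Mg cosθ, so μ_min = f/N = k tanθ/(1+k).
μ_min = 0.5 × tan22.3° / 1.5 ≈ 0.137.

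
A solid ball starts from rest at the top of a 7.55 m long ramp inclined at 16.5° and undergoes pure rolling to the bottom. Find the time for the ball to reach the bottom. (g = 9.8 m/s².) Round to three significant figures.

Here I = (2/5)MR², so the shape factor k = I/(MR²) = 0.4.
Newton's second law down the slope: Mg sinθ − f = Ma. The torque equation fR = Iα (with α = a/R) gives f = kMa.
Hence a = g sinθ/(1+k) = 9.8×sin16.5°/1.4 = 1.988 m/s².
With constant a from rest, t = √(2L/a) = √(2·7.55/1.988) ≈ 2.76 s.

t ≈ 2.76 s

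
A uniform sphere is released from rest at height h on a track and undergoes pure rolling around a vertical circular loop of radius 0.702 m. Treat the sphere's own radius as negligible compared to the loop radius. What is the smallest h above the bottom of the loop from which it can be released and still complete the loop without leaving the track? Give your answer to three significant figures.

h_min ≈ 1.90 m

With I = (2/5)MR², the ratio k = I/(MR²) is 0.4.
At the top, contact is just lost when gravity alone supplies the centripetal force: Mg = Mv_top²/r, i.e. v_top² = gr.
With ω = v/R, the kinetic energy at speed v is ½(1+k)Mv² = (7/10)Mv².
Energy conservation from release (height h) to the top (height 2r): Mgh = Mg(2r) + (7/10)M·gr.
Thus h_min = 2r + (1+k)r/2 = r(2 + 1.4/2) = 0.702 × 2.7 ≈ 1.90 m.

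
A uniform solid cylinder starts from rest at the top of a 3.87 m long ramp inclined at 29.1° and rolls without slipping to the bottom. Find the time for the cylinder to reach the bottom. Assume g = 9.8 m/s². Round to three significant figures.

t ≈ 1.56 s

The moment of inertia is (1/2)MR², giving k ≡ I/(MR²) = 0.5.
Translational: Mg sinθ − f = Ma. Rotational about the CM: fR = Iα = kMRa, so f = kMa.
Hence a = g sinθ/(1+k) = 9.8×sin29.1°/1.5 = 3.177 m/s².
Starting from rest, L = ½at², so t = √(2L/a) = √(2×3.87/3.177) ≈ 1.56 s.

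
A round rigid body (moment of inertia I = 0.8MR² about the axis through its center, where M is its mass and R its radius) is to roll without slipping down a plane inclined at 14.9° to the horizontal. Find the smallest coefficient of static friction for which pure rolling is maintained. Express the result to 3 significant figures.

μ_min ≈ 0.118

Here I = 0.8MR², so the shape factor k = I/(MR²) = 0.8.
Along the incline Mg sinθ − f = Ma, and torque about the center fR = Iα = kMR²(a/R) gives f = kMa.
These give a = g sinθ/(1+k) and the required friction f = kMg sinθ/(1+k).
With N = Mg cosθ, the no-slip condition f ≤ μN gives μ_min = f/N = k tanθ/(1+k).
μ_min = 0.8 × tan14.9° / 1.8 ≈ 0.118.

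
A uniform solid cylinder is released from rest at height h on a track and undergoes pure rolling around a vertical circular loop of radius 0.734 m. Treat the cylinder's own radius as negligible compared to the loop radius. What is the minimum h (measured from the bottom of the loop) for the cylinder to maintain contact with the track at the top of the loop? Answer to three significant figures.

Here I = (1/2)MR², so the shape factor k = I/(MR²) = 0.5.
At the top of the loop, the minimum-contact condition is Mg = Mv_top²/r, so v_top² = gr.
With ω = v/R, the kinetic energy at speed v is ½(1+k)Mv² = (3/4)Mv².
Energy conservation from release (height h) to the top (height 2r): Mgh = Mg(2r) + (3/4)M·gr.
Thus h_min = 2r + (1+k)r/2 = r(2 + 1.5/2) = 0.734 × 2.75 ≈ 2.02 m.

h_min ≈ 2.02 m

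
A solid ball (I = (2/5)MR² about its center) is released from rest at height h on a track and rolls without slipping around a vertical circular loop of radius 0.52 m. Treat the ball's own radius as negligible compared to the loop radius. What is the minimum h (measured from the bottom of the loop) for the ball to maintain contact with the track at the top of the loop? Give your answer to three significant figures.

h_min ≈ 1.40 m

With I = (2/5)MR², the ratio k = I/(MR²) is 0.4.
At the top, contact is just lost when gravity alone supplies the centripetal force: Mg = Mv_top²/r, i.e. v_top² = gr.
With ω = v/R, the kinetic energy at speed v is ½(1+k)Mv² = (7/10)Mv².
Energy conservation from release (height h) to the top (height 2r): Mgh = Mg(2r) + (7/10)M·gr.
Thus h_min = 2r + (1+k)r/2 = r(2 + 1.4/2) = 0.52 × 2.7 ≈ 1.40 m.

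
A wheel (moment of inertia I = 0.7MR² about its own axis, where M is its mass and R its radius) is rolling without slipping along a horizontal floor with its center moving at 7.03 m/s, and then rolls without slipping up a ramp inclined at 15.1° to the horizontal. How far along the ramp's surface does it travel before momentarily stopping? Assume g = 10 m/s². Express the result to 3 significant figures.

With I = 0.7MR², the ratio k = I/(MR²) is 0.7.
Pure rolling means v = ωR; then KE = ½Mv² + ½I(v/R)² = ½(1+k)Mv² = (17/20)Mv².
Setting this equal to Mgh gives the vertical rise h = (1+k)v₀²/(2g) = 1.7×7.03²/(2×10) = 4.201 m.
Along the incline, d = h/sinθ = 4.201/sin15.1° ≈ 16.1 m.

d ≈ 16.1 m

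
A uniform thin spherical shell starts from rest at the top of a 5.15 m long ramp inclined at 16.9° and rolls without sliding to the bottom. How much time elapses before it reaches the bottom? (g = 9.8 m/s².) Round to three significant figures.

With I = (2/3)MR², the ratio k = I/(MR²) is 2/3.
Along the incline Mg sinθ − f = Ma, and torque about the center fR = Iα = kMR²(a/R) gives f = kMa.
Hence a = g sinθ/(1+k) = 9.8×sin16.9°/1.667 = 1.709 m/s².
Starting from rest, L = ½at², so t = √(2L/a) = √(2×5.15/1.709) ≈ 2.45 s.

t ≈ 2.45 s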